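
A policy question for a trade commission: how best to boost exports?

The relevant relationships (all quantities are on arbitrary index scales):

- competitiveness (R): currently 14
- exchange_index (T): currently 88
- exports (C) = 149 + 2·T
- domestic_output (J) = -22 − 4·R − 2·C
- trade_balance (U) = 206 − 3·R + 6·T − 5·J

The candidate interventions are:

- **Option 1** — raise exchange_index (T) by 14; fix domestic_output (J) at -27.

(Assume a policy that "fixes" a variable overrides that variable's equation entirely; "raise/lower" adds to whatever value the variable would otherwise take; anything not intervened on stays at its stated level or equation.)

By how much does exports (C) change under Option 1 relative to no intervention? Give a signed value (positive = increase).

28

Baseline:
  T = 88
  C = 149 + 2·88 = 325
Option 1 (T + 14, J := -27):
  T = 88 + 14 = 102
  C = 149 + 2·102 = 353
Change in C: 353 − 325 = 28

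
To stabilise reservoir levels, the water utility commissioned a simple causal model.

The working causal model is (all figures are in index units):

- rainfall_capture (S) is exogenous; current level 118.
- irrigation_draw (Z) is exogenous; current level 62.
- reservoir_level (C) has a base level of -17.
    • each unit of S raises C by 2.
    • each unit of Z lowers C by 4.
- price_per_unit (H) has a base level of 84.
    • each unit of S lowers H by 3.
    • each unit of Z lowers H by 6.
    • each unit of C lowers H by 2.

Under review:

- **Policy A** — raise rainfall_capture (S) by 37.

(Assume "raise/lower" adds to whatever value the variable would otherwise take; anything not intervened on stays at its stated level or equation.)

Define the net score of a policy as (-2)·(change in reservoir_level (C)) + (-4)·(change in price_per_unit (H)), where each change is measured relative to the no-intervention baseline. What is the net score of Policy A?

Baseline:
  S = 118
  Z = 62
  C = -17 + 2·118 − 4·62 = -29
  H = 84 − 3·118 − 6·62 − 2·(-29) = -584
Policy A (S + 37):
  S = 118 + 37 = 155
  Z = 62
  C = -17 + 2·155 − 4·62 = 45
  H = 84 − 3·155 − 6·62 − 2·45 = -843
ΔC = 45 − (-29) = 74; ΔH = -843 − (-584) = -259
Score = (-2)·74 + (-4)·(-259) = 888

888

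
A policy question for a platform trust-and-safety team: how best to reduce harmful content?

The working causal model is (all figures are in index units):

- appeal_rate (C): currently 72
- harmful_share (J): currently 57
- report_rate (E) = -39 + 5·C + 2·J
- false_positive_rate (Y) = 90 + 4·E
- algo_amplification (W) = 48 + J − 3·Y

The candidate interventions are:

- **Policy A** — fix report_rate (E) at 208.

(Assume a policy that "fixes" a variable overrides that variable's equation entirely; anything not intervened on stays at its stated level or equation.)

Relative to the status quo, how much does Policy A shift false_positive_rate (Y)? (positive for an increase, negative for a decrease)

Baseline:
  C = 72
  J = 57
  E = -39 + 5·72 + 2·57 = 435
  Y = 90 + 4·435 = 1830
Policy A (E := 208):
  C = 72
  J = 57
  E = 208
  Y = 90 + 4·208 = 922
Change in Y: 922 − 1830 = -908

-908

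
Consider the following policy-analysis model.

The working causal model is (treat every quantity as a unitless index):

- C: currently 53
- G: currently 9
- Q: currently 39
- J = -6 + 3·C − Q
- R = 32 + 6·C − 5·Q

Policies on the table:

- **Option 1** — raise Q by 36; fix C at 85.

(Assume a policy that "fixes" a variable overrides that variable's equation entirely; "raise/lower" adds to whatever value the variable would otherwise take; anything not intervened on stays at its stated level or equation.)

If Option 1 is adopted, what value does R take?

167

Option 1 (Q + 36, C := 85):
  C = 85
  Q = 39 + 36 = 75
  R = 32 + 6·85 − 5·75 = 167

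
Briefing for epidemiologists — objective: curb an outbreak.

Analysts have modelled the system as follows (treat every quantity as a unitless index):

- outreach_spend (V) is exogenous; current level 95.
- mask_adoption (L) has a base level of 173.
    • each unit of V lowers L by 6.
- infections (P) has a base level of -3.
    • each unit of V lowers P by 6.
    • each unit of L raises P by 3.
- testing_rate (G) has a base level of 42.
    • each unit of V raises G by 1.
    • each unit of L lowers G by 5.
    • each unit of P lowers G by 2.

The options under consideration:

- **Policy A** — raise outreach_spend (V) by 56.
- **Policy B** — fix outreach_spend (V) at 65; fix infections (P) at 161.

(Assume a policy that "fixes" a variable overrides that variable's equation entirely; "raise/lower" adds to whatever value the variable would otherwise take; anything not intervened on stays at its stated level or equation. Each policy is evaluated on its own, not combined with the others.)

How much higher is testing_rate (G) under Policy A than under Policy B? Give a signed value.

Policy A (V + 56):
  V = 95 + 56 = 151
  L = 173 − 6·151 = -733
  P = -3 − 6·151 + 3·(-733) = -3108
  G = 42 + 151 − 5·(-733) − 2·(-3108) = 10074
Policy B (V := 65, P := 161):
  V = 65
  L = 173 − 6·65 = -217
  P = 161
  G = 42 + 65 − 5·(-217) − 2·161 = 870
G: 10074 − 870 = 9204

9204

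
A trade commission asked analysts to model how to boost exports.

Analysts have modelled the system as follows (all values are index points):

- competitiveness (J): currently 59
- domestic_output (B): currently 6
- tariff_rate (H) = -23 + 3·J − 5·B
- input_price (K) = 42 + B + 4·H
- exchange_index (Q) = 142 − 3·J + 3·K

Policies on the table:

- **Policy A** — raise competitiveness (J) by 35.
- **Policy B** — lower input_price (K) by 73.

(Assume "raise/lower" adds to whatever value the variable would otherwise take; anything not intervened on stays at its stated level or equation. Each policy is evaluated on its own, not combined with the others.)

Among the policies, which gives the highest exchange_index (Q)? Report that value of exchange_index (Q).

Policy A (J + 35):
  J = 59 + 35 = 94
  B = 6
  H = -23 + 3·94 − 5·6 = 229
  K = 42 + 6 + 4·229 = 964
  Q = 142 − 3·94 + 3·964 = 2752
Policy B (K − 73):
  J = 59
  B = 6
  H = -23 + 3·59 − 5·6 = 124
  K = 42 + 6 + 4·124 (−73 from intervention) = 471
  Q = 142 − 3·59 + 3·471 = 1378
Comparing — Policy A: Q=2752, Policy B: Q=1378. Highest is 2752 (Policy A).

2752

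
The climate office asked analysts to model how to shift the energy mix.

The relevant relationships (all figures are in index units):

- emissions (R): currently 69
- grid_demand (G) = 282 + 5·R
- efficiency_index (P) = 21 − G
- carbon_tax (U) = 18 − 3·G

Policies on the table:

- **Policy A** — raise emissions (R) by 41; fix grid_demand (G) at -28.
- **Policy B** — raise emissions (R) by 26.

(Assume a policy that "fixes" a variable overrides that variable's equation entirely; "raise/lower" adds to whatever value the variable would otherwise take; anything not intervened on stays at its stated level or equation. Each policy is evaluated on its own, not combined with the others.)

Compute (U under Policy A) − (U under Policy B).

2355

Policy A (R + 41, G := -28):
  R = 69 + 41 = 110
  G = -28
  U = 18 − 3·(-28) = 102
Policy B (R + 26):
  R = 69 + 26 = 95
  G = 282 + 5·95 = 757
  U = 18 − 3·757 = -2253
U: 102 − (-2253) = 2355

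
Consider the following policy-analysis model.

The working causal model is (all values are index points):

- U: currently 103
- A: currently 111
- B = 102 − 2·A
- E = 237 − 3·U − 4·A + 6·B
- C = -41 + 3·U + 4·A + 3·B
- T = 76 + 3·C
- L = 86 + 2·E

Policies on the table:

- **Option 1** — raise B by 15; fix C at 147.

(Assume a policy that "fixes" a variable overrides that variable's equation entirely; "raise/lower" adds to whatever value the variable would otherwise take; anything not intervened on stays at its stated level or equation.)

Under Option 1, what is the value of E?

Option 1 (B + 15, C := 147):
  U = 103
  A = 111
  B = 102 − 2·111 (+15 from intervention) = -105
  E = 237 − 3·103 − 4·111 + 6·(-105) = -1146

-1146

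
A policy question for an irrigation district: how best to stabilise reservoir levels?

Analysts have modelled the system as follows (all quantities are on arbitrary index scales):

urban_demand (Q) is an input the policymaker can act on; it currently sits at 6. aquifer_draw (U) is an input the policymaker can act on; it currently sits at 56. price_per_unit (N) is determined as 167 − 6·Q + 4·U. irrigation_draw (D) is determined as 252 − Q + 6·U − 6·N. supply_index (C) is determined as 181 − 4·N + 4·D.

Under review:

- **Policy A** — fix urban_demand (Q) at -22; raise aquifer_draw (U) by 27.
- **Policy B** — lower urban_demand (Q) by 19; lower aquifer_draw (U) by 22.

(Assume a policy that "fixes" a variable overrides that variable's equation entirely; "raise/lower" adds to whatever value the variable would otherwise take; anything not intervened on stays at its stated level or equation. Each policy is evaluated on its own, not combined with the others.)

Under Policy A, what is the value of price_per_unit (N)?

Policy A (Q := -22, U + 27):
  Q = -22
  U = 56 + 27 = 83
  N = 167 − 6·(-22) + 4·83 = 631

631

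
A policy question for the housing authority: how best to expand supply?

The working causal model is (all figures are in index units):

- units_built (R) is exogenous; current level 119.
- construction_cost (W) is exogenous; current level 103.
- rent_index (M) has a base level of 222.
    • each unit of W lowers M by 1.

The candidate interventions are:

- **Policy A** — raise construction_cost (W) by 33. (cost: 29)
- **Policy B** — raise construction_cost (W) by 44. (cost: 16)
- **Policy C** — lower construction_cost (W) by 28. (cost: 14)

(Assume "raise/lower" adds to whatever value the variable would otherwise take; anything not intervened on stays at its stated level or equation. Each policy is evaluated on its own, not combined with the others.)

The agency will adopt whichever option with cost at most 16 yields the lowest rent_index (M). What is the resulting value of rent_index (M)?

75

Policy B (W + 44):
  W = 103 + 44 = 147
  M = 222 − 147 = 75
Policy C (W − 28):
  W = 103 − 28 = 75
  M = 222 − 75 = 147
Comparing — Policy B: M=75, Policy C: M=147. Lowest is 75 (Policy B).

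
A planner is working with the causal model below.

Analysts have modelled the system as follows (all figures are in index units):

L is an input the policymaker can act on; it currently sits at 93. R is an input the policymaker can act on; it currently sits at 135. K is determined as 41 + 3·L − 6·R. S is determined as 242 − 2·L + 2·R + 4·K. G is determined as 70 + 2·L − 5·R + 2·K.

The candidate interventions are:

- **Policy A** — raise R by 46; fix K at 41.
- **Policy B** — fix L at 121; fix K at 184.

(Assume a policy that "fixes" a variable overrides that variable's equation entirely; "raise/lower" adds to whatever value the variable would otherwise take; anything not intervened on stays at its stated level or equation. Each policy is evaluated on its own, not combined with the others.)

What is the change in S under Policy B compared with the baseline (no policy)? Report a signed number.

Baseline:
  L = 93
  R = 135
  K = 41 + 3·93 − 6·135 = -490
  S = 242 − 2·93 + 2·135 + 4·(-490) = -1634
Policy B (L := 121, K := 184):
  L = 121
  R = 135
  K = 184
  S = 242 − 2·121 + 2·135 + 4·184 = 1006
Change in S: 1006 − (-1634) = 2640

2640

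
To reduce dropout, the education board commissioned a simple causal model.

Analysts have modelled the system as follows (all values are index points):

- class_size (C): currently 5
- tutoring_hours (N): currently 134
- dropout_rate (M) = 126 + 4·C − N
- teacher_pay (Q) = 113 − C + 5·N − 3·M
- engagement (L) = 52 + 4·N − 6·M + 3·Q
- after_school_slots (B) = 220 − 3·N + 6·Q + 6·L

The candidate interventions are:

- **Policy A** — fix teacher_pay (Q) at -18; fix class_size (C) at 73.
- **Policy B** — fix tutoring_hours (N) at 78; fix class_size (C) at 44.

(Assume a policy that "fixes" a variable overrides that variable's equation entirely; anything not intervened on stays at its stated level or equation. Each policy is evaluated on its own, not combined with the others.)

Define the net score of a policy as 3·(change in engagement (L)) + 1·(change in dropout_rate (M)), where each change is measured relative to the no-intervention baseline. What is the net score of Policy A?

Baseline:
  C = 5
  N = 134
  M = 126 + 4·5 − 134 = 12
  Q = 113 − 5 + 5·134 − 3·12 = 742
  L = 52 + 4·134 − 6·12 + 3·742 = 2742
Policy A (Q := -18, C := 73):
  C = 73
  N = 134
  M = 126 + 4·73 − 134 = 284
  Q = -18
  L = 52 + 4·134 − 6·284 + 3·(-18) = -1170
ΔL = -1170 − 2742 = -3912; ΔM = 284 − 12 = 272
Score = 3·(-3912) + 1·272 = -11464

-11464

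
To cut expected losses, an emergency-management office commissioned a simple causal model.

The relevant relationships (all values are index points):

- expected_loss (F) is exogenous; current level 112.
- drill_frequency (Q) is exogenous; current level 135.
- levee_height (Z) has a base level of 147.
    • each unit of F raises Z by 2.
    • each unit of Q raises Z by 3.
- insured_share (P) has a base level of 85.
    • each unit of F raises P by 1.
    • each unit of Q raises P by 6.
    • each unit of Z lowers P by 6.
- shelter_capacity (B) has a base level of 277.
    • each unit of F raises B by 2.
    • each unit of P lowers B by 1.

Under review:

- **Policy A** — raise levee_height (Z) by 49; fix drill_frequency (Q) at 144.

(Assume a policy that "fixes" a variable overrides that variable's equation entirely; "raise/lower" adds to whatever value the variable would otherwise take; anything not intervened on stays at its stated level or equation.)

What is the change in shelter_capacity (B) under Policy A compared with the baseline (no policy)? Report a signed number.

Baseline:
  F = 112
  Q = 135
  Z = 147 + 2·112 + 3·135 = 776
  P = 85 + 112 + 6·135 − 6·776 = -3649
  B = 277 + 2·112 − (-3649) = 4150
Policy A (Z + 49, Q := 144):
  F = 112
  Q = 144
  Z = 147 + 2·112 + 3·144 (+49 from intervention) = 852
  P = 85 + 112 + 6·144 − 6·852 = -4051
  B = 277 + 2·112 − (-4051) = 4552
Change in B: 4552 − 4150 = 402

402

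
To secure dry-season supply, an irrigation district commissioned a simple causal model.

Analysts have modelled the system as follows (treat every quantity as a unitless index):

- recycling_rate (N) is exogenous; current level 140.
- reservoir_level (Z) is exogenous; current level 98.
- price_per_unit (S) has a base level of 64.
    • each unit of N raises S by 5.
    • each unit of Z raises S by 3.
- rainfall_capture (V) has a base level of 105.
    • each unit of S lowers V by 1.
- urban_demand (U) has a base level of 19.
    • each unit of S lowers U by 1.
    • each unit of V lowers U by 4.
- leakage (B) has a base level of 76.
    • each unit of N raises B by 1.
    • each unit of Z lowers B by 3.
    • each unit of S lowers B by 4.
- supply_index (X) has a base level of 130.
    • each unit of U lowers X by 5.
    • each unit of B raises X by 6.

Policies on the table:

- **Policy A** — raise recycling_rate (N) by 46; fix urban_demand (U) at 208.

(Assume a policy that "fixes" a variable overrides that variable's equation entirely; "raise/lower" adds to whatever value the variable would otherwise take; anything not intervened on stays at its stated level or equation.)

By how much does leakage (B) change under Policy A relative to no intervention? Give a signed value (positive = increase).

Baseline:
  N = 140
  Z = 98
  S = 64 + 5·140 + 3·98 = 1058
  B = 76 + 140 − 3·98 − 4·1058 = -4310
Policy A (N + 46, U := 208):
  N = 140 + 46 = 186
  Z = 98
  S = 64 + 5·186 + 3·98 = 1288
  B = 76 + 186 − 3·98 − 4·1288 = -5184
Change in B: -5184 − (-4310) = -874

-874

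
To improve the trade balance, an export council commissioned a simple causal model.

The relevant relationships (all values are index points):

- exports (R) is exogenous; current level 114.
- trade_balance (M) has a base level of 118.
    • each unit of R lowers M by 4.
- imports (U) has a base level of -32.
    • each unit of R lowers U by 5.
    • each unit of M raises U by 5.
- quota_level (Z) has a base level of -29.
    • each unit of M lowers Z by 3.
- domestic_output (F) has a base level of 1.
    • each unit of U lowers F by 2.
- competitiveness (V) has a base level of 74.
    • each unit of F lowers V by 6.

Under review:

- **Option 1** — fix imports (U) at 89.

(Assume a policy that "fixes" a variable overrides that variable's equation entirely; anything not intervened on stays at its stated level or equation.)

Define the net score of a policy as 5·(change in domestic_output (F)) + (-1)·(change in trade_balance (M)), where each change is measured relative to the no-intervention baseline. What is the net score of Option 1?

Baseline:
  R = 114
  M = 118 − 4·114 = -338
  U = -32 − 5·114 + 5·(-338) = -2292
  F = 1 − 2·(-2292) = 4585
Option 1 (U := 89):
  R = 114
  M = 118 − 4·114 = -338
  U = 89
  F = 1 − 2·89 = -177
ΔF = -177 − 4585 = -4762; ΔM = -338 − (-338) = 0
Score = 5·(-4762) + (-1)·0 = -23810

-23810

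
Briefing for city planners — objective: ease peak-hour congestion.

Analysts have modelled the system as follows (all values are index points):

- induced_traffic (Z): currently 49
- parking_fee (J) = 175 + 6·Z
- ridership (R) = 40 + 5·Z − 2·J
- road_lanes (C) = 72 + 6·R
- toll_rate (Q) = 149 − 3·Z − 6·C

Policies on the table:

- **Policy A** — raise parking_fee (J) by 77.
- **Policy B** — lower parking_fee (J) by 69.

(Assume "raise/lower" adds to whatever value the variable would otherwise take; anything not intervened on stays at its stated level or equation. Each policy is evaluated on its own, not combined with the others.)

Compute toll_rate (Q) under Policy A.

28622

Policy A (J + 77):
  Z = 49
  J = 175 + 6·49 (+77 from intervention) = 546
  R = 40 + 5·49 − 2·546 = -807
  C = 72 + 6·(-807) = -4770
  Q = 149 − 3·49 − 6·(-4770) = 28622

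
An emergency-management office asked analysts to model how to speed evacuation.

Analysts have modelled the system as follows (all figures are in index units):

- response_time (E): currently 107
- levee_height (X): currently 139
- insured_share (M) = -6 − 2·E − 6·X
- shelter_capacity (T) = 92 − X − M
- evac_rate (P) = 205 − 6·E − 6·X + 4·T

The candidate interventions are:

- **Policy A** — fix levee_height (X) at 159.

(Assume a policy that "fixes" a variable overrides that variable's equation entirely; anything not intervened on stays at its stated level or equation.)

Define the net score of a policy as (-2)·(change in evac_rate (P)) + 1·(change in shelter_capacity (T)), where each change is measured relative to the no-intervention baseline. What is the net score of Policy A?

Baseline:
  E = 107
  X = 139
  M = -6 − 2·107 − 6·139 = -1054
  T = 92 − 139 − (-1054) = 1007
  P = 205 − 6·107 − 6·139 + 4·1007 = 2757
Policy A (X := 159):
  E = 107
  X = 159
  M = -6 − 2·107 − 6·159 = -1174
  T = 92 − 159 − (-1174) = 1107
  P = 205 − 6·107 − 6·159 + 4·1107 = 3037
ΔP = 3037 − 2757 = 280; ΔT = 1107 − 1007 = 100
Score = (-2)·280 + 1·100 = -460

-460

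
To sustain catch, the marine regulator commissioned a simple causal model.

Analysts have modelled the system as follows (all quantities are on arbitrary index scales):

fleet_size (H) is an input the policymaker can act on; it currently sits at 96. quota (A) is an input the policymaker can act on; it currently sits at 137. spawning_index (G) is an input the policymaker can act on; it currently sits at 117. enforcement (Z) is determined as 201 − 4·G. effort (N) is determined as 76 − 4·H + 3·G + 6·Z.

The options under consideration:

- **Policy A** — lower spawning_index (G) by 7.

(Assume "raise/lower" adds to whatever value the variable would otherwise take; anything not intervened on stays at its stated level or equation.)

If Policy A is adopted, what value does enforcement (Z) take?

-239

Policy A (G − 7):
  G = 117 − 7 = 110
  Z = 201 − 4·110 = -239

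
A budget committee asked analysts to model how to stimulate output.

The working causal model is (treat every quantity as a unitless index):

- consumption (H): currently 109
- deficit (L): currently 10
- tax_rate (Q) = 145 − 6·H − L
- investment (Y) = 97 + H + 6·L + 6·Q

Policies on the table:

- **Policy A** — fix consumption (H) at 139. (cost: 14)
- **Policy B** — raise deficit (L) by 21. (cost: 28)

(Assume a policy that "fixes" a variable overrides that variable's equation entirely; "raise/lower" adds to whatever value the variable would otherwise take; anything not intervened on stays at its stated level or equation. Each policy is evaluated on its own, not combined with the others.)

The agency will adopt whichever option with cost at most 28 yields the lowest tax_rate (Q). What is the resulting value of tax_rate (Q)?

Policy A (H := 139):
  H = 139
  L = 10
  Q = 145 − 6·139 − 10 = -699
Policy B (L + 21):
  H = 109
  L = 10 + 21 = 31
  Q = 145 − 6·109 − 31 = -540
Comparing — Policy A: Q=-699, Policy B: Q=-540. Lowest is -699 (Policy A).

-699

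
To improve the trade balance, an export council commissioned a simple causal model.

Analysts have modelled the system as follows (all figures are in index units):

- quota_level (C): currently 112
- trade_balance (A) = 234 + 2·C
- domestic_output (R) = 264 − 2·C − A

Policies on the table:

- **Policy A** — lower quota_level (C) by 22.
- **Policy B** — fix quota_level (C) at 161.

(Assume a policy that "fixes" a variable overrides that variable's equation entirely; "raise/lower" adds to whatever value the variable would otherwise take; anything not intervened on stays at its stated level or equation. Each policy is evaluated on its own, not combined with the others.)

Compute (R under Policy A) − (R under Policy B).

284

Policy A (C − 22):
  C = 112 − 22 = 90
  A = 234 + 2·90 = 414
  R = 264 − 2·90 − 414 = -330
Policy B (C := 161):
  C = 161
  A = 234 + 2·161 = 556
  R = 264 − 2·161 − 556 = -614
R: -330 − (-614) = 284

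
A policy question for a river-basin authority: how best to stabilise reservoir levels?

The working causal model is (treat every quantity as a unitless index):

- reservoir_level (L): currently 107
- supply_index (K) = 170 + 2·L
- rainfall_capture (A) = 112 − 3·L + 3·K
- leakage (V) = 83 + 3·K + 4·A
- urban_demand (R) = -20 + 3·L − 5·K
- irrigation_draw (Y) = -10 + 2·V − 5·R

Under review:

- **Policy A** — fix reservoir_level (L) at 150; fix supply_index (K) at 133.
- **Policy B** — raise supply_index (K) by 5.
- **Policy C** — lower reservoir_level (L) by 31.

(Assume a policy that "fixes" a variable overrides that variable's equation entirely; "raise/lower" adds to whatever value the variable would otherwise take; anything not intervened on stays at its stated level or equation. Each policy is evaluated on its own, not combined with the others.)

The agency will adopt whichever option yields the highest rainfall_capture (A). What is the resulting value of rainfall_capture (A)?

958

Policy A (L := 150, K := 133):
  L = 150
  K = 133
  A = 112 − 3·150 + 3·133 = 61
Policy B (K + 5):
  L = 107
  K = 170 + 2·107 (+5 from intervention) = 389
  A = 112 − 3·107 + 3·389 = 958
Policy C (L − 31):
  L = 107 − 31 = 76
  K = 170 + 2·76 = 322
  A = 112 − 3·76 + 3·322 = 850
Comparing — Policy A: A=61, Policy B: A=958, Policy C: A=850. Highest is 958 (Policy B).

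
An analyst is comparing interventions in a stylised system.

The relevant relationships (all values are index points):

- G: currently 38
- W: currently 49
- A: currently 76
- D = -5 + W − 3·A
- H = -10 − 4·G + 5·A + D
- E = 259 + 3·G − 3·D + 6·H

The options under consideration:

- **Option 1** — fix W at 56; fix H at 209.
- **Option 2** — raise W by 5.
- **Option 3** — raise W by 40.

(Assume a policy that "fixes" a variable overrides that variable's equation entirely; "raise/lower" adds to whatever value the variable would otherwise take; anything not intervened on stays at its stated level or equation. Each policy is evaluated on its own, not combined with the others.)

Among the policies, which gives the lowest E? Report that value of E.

1144

Option 1 (W := 56, H := 209):
  G = 38
  W = 56
  A = 76
  D = -5 + 56 − 3·76 = -177
  H = 209
  E = 259 + 3·38 − 3·(-177) + 6·209 = 2158
Option 2 (W + 5):
  G = 38
  W = 49 + 5 = 54
  A = 76
  D = -5 + 54 − 3·76 = -179
  H = -10 − 4·38 + 5·76 + (-179) = 39
  E = 259 + 3·38 − 3·(-179) + 6·39 = 1144
Option 3 (W + 40):
  G = 38
  W = 49 + 40 = 89
  A = 76
  D = -5 + 89 − 3·76 = -144
  H = -10 − 4·38 + 5·76 + (-144) = 74
  E = 259 + 3·38 − 3·(-144) + 6·74 = 1249
Comparing — Option 1: E=2158, Option 2: E=1144, Option 3: E=1249. Lowest is 1144 (Option 2).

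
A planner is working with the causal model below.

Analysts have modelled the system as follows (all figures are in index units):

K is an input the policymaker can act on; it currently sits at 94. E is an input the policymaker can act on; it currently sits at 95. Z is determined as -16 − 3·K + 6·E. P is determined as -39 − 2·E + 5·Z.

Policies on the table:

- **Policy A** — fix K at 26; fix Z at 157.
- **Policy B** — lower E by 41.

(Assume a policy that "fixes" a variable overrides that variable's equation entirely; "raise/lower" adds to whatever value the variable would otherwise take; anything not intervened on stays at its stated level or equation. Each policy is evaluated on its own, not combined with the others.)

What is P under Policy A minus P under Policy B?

573

Policy A (K := 26, Z := 157):
  K = 26
  E = 95
  Z = 157
  P = -39 − 2·95 + 5·157 = 556
Policy B (E − 41):
  K = 94
  E = 95 − 41 = 54
  Z = -16 − 3·94 + 6·54 = 26
  P = -39 − 2·54 + 5·26 = -17
P: 556 − (-17) = 573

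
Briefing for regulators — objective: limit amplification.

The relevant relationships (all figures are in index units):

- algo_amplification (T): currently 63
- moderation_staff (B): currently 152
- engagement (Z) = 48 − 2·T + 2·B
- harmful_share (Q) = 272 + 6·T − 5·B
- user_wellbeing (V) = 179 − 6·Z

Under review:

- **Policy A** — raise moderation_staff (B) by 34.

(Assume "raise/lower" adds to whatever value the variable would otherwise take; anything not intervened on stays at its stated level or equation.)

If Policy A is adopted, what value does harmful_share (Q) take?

Policy A (B + 34):
  T = 63
  B = 152 + 34 = 186
  Q = 272 + 6·63 − 5·186 = -280

-280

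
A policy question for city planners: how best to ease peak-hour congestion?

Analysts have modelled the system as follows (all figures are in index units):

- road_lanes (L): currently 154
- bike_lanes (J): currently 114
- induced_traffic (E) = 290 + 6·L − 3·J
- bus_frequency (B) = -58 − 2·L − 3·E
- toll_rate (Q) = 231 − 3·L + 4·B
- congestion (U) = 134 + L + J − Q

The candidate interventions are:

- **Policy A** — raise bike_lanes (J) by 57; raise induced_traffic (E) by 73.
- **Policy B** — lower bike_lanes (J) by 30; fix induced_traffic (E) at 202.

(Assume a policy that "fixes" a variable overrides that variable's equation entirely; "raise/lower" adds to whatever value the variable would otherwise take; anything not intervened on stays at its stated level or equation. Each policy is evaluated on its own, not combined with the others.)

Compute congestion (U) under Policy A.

11442

Policy A (J + 57, E + 73):
  L = 154
  J = 114 + 57 = 171
  E = 290 + 6·154 − 3·171 (+73 from intervention) = 774
  B = -58 − 2·154 − 3·774 = -2688
  Q = 231 − 3·154 + 4·(-2688) = -10983
  U = 134 + 154 + 171 − (-10983) = 11442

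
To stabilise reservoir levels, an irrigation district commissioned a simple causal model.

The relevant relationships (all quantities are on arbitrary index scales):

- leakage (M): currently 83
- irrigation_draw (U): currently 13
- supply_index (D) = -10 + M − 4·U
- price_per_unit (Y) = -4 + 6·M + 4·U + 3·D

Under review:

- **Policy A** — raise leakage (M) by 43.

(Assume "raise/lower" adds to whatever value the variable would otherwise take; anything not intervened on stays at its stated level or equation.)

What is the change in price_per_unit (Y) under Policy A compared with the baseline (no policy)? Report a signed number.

387

Baseline:
  M = 83
  U = 13
  D = -10 + 83 − 4·13 = 21
  Y = -4 + 6·83 + 4·13 + 3·21 = 609
Policy A (M + 43):
  M = 83 + 43 = 126
  U = 13
  D = -10 + 126 − 4·13 = 64
  Y = -4 + 6·126 + 4·13 + 3·64 = 996
Change in Y: 996 − 609 = 387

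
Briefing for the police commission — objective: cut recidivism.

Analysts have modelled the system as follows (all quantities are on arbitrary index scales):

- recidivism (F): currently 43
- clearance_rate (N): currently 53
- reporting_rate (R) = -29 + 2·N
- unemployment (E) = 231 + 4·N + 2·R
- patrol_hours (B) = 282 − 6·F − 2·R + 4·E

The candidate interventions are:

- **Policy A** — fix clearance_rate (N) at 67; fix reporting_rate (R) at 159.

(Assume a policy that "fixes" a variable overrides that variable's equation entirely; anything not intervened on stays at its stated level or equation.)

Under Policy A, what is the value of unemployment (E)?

817

Policy A (N := 67, R := 159):
  N = 67
  R = 159
  E = 231 + 4·67 + 2·159 = 817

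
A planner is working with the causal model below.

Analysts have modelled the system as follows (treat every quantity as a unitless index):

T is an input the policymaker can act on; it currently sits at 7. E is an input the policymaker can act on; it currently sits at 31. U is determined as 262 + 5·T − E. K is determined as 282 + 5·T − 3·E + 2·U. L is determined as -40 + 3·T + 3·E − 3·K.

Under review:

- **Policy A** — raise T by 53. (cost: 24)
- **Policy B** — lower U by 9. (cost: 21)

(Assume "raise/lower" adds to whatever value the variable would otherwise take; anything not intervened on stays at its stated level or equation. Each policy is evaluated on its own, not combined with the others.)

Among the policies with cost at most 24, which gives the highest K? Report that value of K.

1551

Policy A (T + 53):
  T = 7 + 53 = 60
  E = 31
  U = 262 + 5·60 − 31 = 531
  K = 282 + 5·60 − 3·31 + 2·531 = 1551
Policy B (U − 9):
  T = 7
  E = 31
  U = 262 + 5·7 − 31 (−9 from intervention) = 257
  K = 282 + 5·7 − 3·31 + 2·257 = 738
Comparing — Policy A: K=1551, Policy B: K=738. Highest is 1551 (Policy A).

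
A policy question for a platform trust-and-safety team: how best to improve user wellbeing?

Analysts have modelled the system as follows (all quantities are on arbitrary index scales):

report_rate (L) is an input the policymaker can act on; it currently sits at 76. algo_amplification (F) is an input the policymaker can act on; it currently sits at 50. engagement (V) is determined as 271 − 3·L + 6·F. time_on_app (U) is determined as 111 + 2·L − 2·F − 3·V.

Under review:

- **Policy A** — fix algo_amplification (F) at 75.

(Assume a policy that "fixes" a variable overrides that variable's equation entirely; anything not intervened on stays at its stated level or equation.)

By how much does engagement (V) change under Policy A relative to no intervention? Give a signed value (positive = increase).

150

Baseline:
  L = 76
  F = 50
  V = 271 − 3·76 + 6·50 = 343
Policy A (F := 75):
  L = 76
  F = 75
  V = 271 − 3·76 + 6·75 = 493
Change in V: 493 − 343 = 150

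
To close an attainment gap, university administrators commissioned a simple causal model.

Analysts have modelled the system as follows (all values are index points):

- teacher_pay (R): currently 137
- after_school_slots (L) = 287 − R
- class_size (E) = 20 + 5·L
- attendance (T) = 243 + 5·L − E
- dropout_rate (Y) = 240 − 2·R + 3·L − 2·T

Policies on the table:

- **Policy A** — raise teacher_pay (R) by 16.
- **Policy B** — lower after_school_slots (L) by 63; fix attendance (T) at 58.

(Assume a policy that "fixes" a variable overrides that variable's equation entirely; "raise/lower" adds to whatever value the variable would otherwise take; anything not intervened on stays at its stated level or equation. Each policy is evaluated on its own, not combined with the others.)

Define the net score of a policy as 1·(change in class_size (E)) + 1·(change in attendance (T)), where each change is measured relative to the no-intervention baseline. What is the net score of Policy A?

-80

Baseline:
  R = 137
  L = 287 − 137 = 150
  E = 20 + 5·150 = 770
  T = 243 + 5·150 − 770 = 223
Policy A (R + 16):
  R = 137 + 16 = 153
  L = 287 − 153 = 134
  E = 20 + 5·134 = 690
  T = 243 + 5·134 − 690 = 223
ΔE = 690 − 770 = -80; ΔT = 223 − 223 = 0
Score = 1·(-80) + 1·0 = -80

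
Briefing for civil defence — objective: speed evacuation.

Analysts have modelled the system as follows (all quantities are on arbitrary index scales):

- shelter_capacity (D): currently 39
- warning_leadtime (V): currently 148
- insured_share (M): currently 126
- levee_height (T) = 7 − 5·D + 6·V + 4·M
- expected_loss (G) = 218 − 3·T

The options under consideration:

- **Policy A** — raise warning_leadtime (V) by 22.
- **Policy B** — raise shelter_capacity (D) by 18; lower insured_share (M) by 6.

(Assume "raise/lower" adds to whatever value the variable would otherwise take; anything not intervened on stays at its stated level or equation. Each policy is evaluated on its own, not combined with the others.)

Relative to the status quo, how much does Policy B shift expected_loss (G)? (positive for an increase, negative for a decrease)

342

Baseline:
  D = 39
  V = 148
  M = 126
  T = 7 − 5·39 + 6·148 + 4·126 = 1204
  G = 218 − 3·1204 = -3394
Policy B (D + 18, M − 6):
  D = 39 + 18 = 57
  V = 148
  M = 126 − 6 = 120
  T = 7 − 5·57 + 6·148 + 4·120 = 1090
  G = 218 − 3·1090 = -3052
Change in G: -3052 − (-3394) = 342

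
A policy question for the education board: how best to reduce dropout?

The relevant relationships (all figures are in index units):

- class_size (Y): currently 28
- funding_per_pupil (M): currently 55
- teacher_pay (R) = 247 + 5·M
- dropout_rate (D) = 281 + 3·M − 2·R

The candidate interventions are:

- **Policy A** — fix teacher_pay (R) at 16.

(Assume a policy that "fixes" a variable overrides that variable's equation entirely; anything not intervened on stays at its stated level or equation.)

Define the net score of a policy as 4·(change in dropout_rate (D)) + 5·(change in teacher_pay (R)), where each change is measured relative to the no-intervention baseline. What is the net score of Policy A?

Baseline:
  M = 55
  R = 247 + 5·55 = 522
  D = 281 + 3·55 − 2·522 = -598
Policy A (R := 16):
  M = 55
  R = 16
  D = 281 + 3·55 − 2·16 = 414
ΔD = 414 − (-598) = 1012; ΔR = 16 − 522 = -506
Score = 4·1012 + 5·(-506) = 1518

1518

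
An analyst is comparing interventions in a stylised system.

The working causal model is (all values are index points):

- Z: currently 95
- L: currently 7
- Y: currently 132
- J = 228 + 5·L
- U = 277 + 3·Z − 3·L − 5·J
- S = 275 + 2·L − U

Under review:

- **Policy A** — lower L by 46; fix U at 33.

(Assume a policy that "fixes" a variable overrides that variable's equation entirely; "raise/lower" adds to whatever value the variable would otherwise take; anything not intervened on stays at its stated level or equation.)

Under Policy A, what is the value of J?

33

Policy A (L − 46, U := 33):
  L = 7 − 46 = -39
  J = 228 + 5·(-39) = 33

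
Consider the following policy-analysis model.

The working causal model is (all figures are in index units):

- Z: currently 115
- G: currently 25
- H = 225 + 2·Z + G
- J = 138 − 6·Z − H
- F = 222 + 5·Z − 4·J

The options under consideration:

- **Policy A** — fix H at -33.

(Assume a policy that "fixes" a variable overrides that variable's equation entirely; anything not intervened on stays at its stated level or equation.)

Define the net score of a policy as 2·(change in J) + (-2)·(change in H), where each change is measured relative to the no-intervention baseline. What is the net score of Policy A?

Baseline:
  Z = 115
  G = 25
  H = 225 + 2·115 + 25 = 480
  J = 138 − 6·115 − 480 = -1032
Policy A (H := -33):
  Z = 115
  G = 25
  H = -33
  J = 138 − 6·115 − (-33) = -519
ΔJ = -519 − (-1032) = 513; ΔH = -33 − 480 = -513
Score = 2·513 + (-2)·(-513) = 2052

2052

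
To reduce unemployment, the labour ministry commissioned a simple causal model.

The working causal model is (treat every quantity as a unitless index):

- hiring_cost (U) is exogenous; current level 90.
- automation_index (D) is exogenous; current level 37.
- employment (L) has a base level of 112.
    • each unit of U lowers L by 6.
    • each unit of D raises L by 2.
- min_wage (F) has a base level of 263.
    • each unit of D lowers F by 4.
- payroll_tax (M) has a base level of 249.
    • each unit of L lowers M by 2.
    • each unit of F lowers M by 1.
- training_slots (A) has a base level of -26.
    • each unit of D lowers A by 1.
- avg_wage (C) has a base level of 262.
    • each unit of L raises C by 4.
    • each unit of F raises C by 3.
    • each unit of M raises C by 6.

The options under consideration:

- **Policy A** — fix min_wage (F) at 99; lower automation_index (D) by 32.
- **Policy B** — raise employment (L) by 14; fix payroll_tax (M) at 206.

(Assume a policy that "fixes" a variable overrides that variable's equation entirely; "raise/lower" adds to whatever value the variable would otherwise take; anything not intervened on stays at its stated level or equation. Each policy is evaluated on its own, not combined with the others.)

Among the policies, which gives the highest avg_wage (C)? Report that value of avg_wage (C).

4803

Policy A (F := 99, D − 32):
  U = 90
  D = 37 − 32 = 5
  L = 112 − 6·90 + 2·5 = -418
  F = 99
  M = 249 − 2·(-418) − 99 = 986
  C = 262 + 4·(-418) + 3·99 + 6·986 = 4803
Policy B (L + 14, M := 206):
  U = 90
  D = 37
  L = 112 − 6·90 + 2·37 (+14 from intervention) = -340
  F = 263 − 4·37 = 115
  M = 206
  C = 262 + 4·(-340) + 3·115 + 6·206 = 483
Comparing — Policy A: C=4803, Policy B: C=483. Highest is 4803 (Policy A).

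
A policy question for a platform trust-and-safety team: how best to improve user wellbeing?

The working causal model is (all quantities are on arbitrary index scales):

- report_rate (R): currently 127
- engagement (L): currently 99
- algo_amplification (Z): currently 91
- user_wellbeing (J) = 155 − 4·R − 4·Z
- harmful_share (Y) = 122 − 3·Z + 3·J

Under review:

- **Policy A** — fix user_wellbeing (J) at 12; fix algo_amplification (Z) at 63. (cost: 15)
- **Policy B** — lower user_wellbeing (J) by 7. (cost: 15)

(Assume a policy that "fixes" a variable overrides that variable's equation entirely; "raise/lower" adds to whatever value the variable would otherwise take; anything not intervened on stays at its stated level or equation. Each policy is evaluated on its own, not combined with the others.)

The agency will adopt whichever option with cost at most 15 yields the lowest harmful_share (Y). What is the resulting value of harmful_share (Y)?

Policy A (J := 12, Z := 63):
  R = 127
  Z = 63
  J = 12
  Y = 122 − 3·63 + 3·12 = -31
Policy B (J − 7):
  R = 127
  Z = 91
  J = 155 − 4·127 − 4·91 (−7 from intervention) = -724
  Y = 122 − 3·91 + 3·(-724) = -2323
Comparing — Policy A: Y=-31, Policy B: Y=-2323. Lowest is -2323 (Policy B).

-2323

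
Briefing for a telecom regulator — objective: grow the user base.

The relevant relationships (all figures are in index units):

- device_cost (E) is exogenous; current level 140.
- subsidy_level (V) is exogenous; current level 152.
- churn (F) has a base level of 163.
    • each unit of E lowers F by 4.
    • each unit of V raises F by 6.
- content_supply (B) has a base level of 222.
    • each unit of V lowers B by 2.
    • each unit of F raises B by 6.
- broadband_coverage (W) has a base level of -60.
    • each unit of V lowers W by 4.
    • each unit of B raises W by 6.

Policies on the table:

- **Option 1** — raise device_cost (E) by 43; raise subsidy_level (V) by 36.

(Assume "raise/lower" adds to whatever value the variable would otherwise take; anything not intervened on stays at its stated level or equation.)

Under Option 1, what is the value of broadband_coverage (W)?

18388

Option 1 (E + 43, V + 36):
  E = 140 + 43 = 183
  V = 152 + 36 = 188
  F = 163 − 4·183 + 6·188 = 559
  B = 222 − 2·188 + 6·559 = 3200
  W = -60 − 4·188 + 6·3200 = 18388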